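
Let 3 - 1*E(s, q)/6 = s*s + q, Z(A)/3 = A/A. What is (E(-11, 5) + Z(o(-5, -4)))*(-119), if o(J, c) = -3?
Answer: 87465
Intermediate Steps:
Z(A) = 3 (Z(A) = 3*(A/A) = 3*1 = 3)
E(s, q) = 18 - 6*q - 6*s**2 (E(s, q) = 18 - 6*(s*s + q) = 18 - 6*(s**2 + q) = 18 - 6*(q + s**2) = 18 + (-6*q - 6*s**2) = 18 - 6*q - 6*s**2)
(E(-11, 5) + Z(o(-5, -4)))*(-119) = ((18 - 6*5 - 6*(-11)**2) + 3)*(-119) = ((18 - 30 - 6*121) + 3)*(-119) = ((18 - 30 - 726) + 3)*(-119) = (-738 + 3)*(-119) = -735*(-119) = 87465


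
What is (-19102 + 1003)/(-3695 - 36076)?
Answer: 2011/4419 ≈ 0.45508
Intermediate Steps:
(-19102 + 1003)/(-3695 - 36076) = -18099/(-39771) = -18099*(-1/39771) = 2011/4419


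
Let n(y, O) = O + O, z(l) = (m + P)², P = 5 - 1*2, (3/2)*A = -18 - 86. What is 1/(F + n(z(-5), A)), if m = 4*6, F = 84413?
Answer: 3/252823 ≈ 1.1866e-5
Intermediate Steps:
A = -208/3 (A = 2*(-18 - 86)/3 = (⅔)*(-104) = -208/3 ≈ -69.333)
P = 3 (P = 5 - 2 = 3)
m = 24
z(l) = 729 (z(l) = (24 + 3)² = 27² = 729)
n(y, O) = 2*O
1/(F + n(z(-5), A)) = 1/(84413 + 2*(-208/3)) = 1/(84413 - 416/3) = 1/(252823/3) = 3/252823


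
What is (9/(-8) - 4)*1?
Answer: -41/8 ≈ -5.1250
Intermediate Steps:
(9/(-8) - 4)*1 = (9*(-1/8) - 4)*1 = (-9/8 - 4)*1 = -41/8*1 = -41/8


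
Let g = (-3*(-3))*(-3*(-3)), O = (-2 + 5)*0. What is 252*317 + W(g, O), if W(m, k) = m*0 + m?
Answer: 79965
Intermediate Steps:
O = 0 (O = 3*0 = 0)
g = 81 (g = 9*9 = 81)
W(m, k) = m (W(m, k) = 0 + m = m)
252*317 + W(g, O) = 252*317 + 81 = 79884 + 81 = 79965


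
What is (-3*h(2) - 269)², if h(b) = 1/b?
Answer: 292681/4 ≈ 73170.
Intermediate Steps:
(-3*h(2) - 269)² = (-3/2 - 269)² = (-541/2)² = 292681/4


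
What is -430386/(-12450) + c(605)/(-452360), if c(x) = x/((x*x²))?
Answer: 475074610977477/13742730727000 ≈ 34.569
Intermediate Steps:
c(x) = x⁻² (c(x) = x/(x³) = x/x³ = x⁻²)
-430386/(-12450) + c(605)/(-452360) = -430386/(-12450) + 1/(605²*(-452360)) = -430386*(-1/12450) + (1/366025)*(-1/452360) = 71731/2075 - 1/165575069000 = 475074610977477/13742730727000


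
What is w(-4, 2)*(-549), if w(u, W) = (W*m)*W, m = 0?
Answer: 0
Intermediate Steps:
w(u, W) = 0 (w(u, W) = (W*0)*W = 0*W = 0)
w(-4, 2)*(-549) = 0*(-549) = 0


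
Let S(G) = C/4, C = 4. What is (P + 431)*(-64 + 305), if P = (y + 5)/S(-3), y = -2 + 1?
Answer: 104835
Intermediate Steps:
S(G) = 1 (S(G) = 4/4 = 4*(¼) = 1)
y = -1
P = 4 (P = (-1 + 5)/1 = 4*1 = 4)
(P + 431)*(-64 + 305) = (4 + 431)*(-64 + 305) = 435*241 = 104835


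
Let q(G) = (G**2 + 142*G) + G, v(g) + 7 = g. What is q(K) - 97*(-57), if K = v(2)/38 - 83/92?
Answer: 16445461917/3055504 ≈ 5382.2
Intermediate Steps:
v(g) = -7 + g
K = -1807/1748 (K = (-7 + 2)/38 - 83/92 = -5*1/38 - 83*1/92 = -5/38 - 83/92 = -1807/1748 ≈ -1.0338)
q(G) = G**2 + 143*G
q(K) - 97*(-57) = -1807*(143 - 1807/1748)/1748 - 97*(-57) = -1807/1748*248157/1748 - 1*(-5529) = -448419699/3055504 + 5529 = 16445461917/3055504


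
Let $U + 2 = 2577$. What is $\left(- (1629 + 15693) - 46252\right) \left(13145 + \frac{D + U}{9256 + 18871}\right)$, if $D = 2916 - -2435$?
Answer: $- \frac{23505681716734}{28127} \approx -8.357 \cdot 10^{8}$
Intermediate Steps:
$U = 2575$ ($U = -2 + 2577 = 2575$)
$D = 5351$ ($D = 2916 + 2435 = 5351$)
$\left(- (1629 + 15693) - 46252\right) \left(13145 + \frac{D + U}{9256 + 18871}\right) = \left(- (1629 + 15693) - 46252\right) \left(13145 + \frac{5351 + 2575}{9256 + 18871}\right) = \left(\left(-1\right) 17322 - 46252\right) \left(13145 + \frac{7926}{28127}\right) = \left(-17322 - 46252\right) \left(13145 + 7926 \cdot \frac{1}{28127}\right) = - 63574 \left(13145 + \frac{7926}{28127}\right) = \left(-63574\right) \frac{369737341}{28127} = - \frac{23505681716734}{28127}$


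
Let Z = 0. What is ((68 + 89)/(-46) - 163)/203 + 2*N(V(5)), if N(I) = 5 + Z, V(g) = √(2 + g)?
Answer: 85725/9338 ≈ 9.1802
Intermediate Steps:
N(I) = 5 (N(I) = 5 + 0 = 5)
((68 + 89)/(-46) - 163)/203 + 2*N(V(5)) = ((68 + 89)/(-46) - 163)/203 + 2*5 = (157*(-1/46) - 163)*(1/203) + 10 = (-157/46 - 163)*(1/203) + 10 = -7655/46*1/203 + 10 = -7655/9338 + 10 = 85725/9338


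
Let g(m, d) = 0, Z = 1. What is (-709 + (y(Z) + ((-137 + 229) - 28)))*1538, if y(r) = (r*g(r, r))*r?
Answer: -992010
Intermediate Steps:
y(r) = 0 (y(r) = (r*0)*r = 0*r = 0)
(-709 + (y(Z) + ((-137 + 229) - 28)))*1538 = (-709 + (0 + ((-137 + 229) - 28)))*1538 = (-709 + (0 + (92 - 28)))*1538 = (-709 + (0 + 64))*1538 = (-709 + 64)*1538 = -645*1538 = -992010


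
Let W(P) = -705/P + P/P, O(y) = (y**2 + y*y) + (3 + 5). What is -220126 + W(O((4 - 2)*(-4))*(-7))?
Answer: -209558295/952 ≈ -2.2012e+5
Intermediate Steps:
O(y) = 8 + 2*y**2 (O(y) = (y**2 + y**2) + 8 = 2*y**2 + 8 = 8 + 2*y**2)
W(P) = 1 - 705/P (W(P) = -705/P + 1 = 1 - 705/P)
-220126 + W(O((4 - 2)*(-4))*(-7)) = -220126 + (-705 + (8 + 2*((4 - 2)*(-4))**2)*(-7))/(((8 + 2*((4 - 2)*(-4))**2)*(-7))) = -220126 + (-705 + (8 + 2*(2*(-4))**2)*(-7))/(((8 + 2*(2*(-4))**2)*(-7))) = -220126 + (-705 + (8 + 2*(-8)**2)*(-7))/(((8 + 2*(-8)**2)*(-7))) = -220126 + (-705 + (8 + 2*64)*(-7))/(((8 + 2*64)*(-7))) = -220126 + (-705 + (8 + 128)*(-7))/(((8 + 128)*(-7))) = -220126 + (-705 + 136*(-7))/((136*(-7))) = -220126 + (-705 - 952)/(-952) = -220126 - 1/952*(-1657) = -220126 + 1657/952 = -209558295/952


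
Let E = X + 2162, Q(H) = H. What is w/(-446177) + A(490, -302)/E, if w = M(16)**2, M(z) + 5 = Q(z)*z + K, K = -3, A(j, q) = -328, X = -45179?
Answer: -2499371512/19193196009 ≈ -0.13022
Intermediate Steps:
M(z) = -8 + z**2 (M(z) = -5 + (z*z - 3) = -5 + (z**2 - 3) = -5 + (-3 + z**2) = -8 + z**2)
E = -43017 (E = -45179 + 2162 = -43017)
w = 61504 (w = (-8 + 16**2)**2 = (-8 + 256)**2 = 248**2 = 61504)
w/(-446177) + A(490, -302)/E = 61504/(-446177) - 328/(-43017) = 61504*(-1/446177) - 328*(-1/43017) = -61504/446177 + 328/43017 = -2499371512/19193196009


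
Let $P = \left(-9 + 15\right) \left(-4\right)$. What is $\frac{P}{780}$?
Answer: $- \frac{2}{65} \approx -0.030769$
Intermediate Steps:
$P = -24$ ($P = 6 \left(-4\right) = -24$)
$\frac{P}{780} = - \frac{24}{780} = \left(-24\right) \frac{1}{780} = - \frac{2}{65}$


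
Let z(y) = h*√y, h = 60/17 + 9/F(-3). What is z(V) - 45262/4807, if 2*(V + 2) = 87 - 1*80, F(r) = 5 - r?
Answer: -45262/4807 + 633*√6/272 ≈ -3.7154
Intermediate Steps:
V = 3/2 (V = -2 + (87 - 1*80)/2 = -2 + (87 - 80)/2 = -2 + (½)*7 = -2 + 7/2 = 3/2 ≈ 1.5000)
h = 633/136 (h = 60/17 + 9/(5 - 1*(-3)) = 60*(1/17) + 9/(5 + 3) = 60/17 + 9/8 = 633/136 ≈ 4.6544)
z(y) = 633*√y/136
z(V) - 45262/4807 = 633*√(3/2)/136 - 45262/4807 = 633*(√6/2)/136 - 45262*1/4807 = 633*√6/272 - 45262/4807 = -45262/4807 + 633*√6/272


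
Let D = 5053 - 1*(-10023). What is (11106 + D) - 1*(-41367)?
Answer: 67549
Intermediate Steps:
D = 15076 (D = 5053 + 10023 = 15076)
(11106 + D) - 1*(-41367) = (11106 + 15076) - 1*(-41367) = 26182 + 41367 = 67549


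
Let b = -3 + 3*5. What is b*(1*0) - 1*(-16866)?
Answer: 16866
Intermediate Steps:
b = 12 (b = -3 + 15 = 12)
b*(1*0) - 1*(-16866) = 12*(1*0) - 1*(-16866) = 12*0 + 16866 = 0 + 16866 = 16866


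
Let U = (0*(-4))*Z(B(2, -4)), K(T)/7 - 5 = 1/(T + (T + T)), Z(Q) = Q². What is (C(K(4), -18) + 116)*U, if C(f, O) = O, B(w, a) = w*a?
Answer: 0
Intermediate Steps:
B(w, a) = a*w
K(T) = 35 + 7/(3*T) (K(T) = 35 + 7/(T + (T + T)) = 35 + 7/(T + 2*T) = 35 + 7/((3*T)) = 35 + 7*(1/(3*T)) = 35 + 7/(3*T))
U = 0 (U = (0*(-4))*(-4*2)² = 0*(-8)² = 0*64 = 0)
(C(K(4), -18) + 116)*U = (-18 + 116)*0 = 98*0 = 0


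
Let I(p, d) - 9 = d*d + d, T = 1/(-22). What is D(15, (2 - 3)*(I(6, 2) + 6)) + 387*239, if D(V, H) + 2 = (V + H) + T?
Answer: 2034669/22 ≈ 92485.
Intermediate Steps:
T = -1/22 ≈ -0.045455
I(p, d) = 9 + d + d**2 (I(p, d) = 9 + (d*d + d) = 9 + (d**2 + d) = 9 + (d + d**2) = 9 + d + d**2)
D(V, H) = -45/22 + H + V (D(V, H) = -2 + ((V + H) - 1/22) = -2 + ((H + V) - 1/22) = -2 + (-1/22 + H + V) = -45/22 + H + V)
D(15, (2 - 3)*(I(6, 2) + 6)) + 387*239 = (-45/22 + (2 - 3)*((9 + 2 + 2**2) + 6) + 15) + 387*239 = (-45/22 - ((9 + 2 + 4) + 6) + 15) + 92493 = (-45/22 - (15 + 6) + 15) + 92493 = (-45/22 - 1*21 + 15) + 92493 = (-45/22 - 21 + 15) + 92493 = -177/22 + 92493 = 2034669/22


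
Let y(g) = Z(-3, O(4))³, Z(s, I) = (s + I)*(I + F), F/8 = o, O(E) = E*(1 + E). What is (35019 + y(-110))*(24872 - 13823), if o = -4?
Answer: -93415372605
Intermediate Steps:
F = -32 (F = 8*(-4) = -32)
Z(s, I) = (-32 + I)*(I + s) (Z(s, I) = (s + I)*(I - 32) = (I + s)*(-32 + I) = (-32 + I)*(I + s))
y(g) = -8489664 (y(g) = ((4*(1 + 4))² - 128*(1 + 4) - 32*(-3) + (4*(1 + 4))*(-3))³ = ((4*5)² - 128*5 + 96 + (4*5)*(-3))³ = (20² - 32*20 + 96 + 20*(-3))³ = (400 - 640 + 96 - 60)³ = (-204)³ = -8489664)
(35019 + y(-110))*(24872 - 13823) = (35019 - 8489664)*(24872 - 13823) = -8454645*11049 = -93415372605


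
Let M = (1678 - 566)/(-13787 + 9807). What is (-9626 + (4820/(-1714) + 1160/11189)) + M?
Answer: -91870444075154/9541028135 ≈ -9629.0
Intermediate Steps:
M = -278/995 (M = 1112/(-3980) = 1112*(-1/3980) = -278/995 ≈ -0.27940)
(-9626 + (4820/(-1714) + 1160/11189)) + M = (-9626 + (4820/(-1714) + 1160/11189)) - 278/995 = (-9626 + (4820*(-1/1714) + 1160*(1/11189))) - 278/995 = (-9626 + (-2410/857 + 1160/11189)) - 278/995 = (-9626 - 25971370/9588973) - 278/995 = -92329425468/9588973 - 278/995 = -91870444075154/9541028135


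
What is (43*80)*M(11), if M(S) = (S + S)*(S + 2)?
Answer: 983840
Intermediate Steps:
M(S) = 2*S*(2 + S) (M(S) = (2*S)*(2 + S) = 2*S*(2 + S))
(43*80)*M(11) = (43*80)*(2*11*(2 + 11)) = 3440*(2*11*13) = 3440*286 = 983840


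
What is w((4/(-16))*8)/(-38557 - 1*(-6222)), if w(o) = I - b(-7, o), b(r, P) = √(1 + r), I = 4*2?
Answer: -8/32335 + I*√6/32335 ≈ -0.00024741 + 7.5754e-5*I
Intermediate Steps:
I = 8
w(o) = 8 - I*√6 (w(o) = 8 - √(1 - 7) = 8 - √(-6) = 8 - I*√6)
w((4/(-16))*8)/(-38557 - 1*(-6222)) = (8 - I*√6)/(-38557 - 1*(-6222)) = (8 - I*√6)/(-38557 + 6222) = (8 - I*√6)/(-32335) = (8 - I*√6)*(-1/32335) = -8/32335 + I*√6/32335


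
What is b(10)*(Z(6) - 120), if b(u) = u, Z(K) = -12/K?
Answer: -1220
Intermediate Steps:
b(10)*(Z(6) - 120) = 10*(-12/6 - 120) = 10*(-12*1/6 - 120) = 10*(-2 - 120) = 10*(-122) = -1220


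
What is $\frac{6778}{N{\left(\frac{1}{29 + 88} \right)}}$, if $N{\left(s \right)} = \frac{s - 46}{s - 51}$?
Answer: $\frac{40437548}{5381} \approx 7514.9$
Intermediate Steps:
$N{\left(s \right)} = \frac{-46 + s}{-51 + s}$
$\frac{6778}{N{\left(\frac{1}{29 + 88} \right)}} = \frac{6778}{\frac{1}{-51 + \frac{1}{29 + 88}} \left(-46 + \frac{1}{29 + 88}\right)} = \frac{6778}{\frac{1}{-51 + \frac{1}{117}} \left(-46 + \frac{1}{117}\right)} = \frac{6778}{\frac{1}{- \frac{5966}{117}} \left(- \frac{5381}{117}\right)} = \frac{6778}{\left(- \frac{117}{5966}\right) \left(- \frac{5381}{117}\right)} = \frac{6778}{\frac{5381}{5966}} = 6778 \cdot \frac{5966}{5381} = \frac{40437548}{5381}$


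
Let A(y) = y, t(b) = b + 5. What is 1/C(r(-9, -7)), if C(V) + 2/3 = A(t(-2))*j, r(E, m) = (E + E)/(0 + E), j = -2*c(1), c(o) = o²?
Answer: -3/20 ≈ -0.15000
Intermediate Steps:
t(b) = 5 + b
j = -2 (j = -2*1² = -2*1 = -2)
r(E, m) = 2 (r(E, m) = (2*E)/E = 2)
C(V) = -20/3 (C(V) = -⅔ + (5 - 2)*(-2) = -⅔ + 3*(-2) = -⅔ - 6 = -20/3)
1/C(r(-9, -7)) = 1/(-20/3) = -3/20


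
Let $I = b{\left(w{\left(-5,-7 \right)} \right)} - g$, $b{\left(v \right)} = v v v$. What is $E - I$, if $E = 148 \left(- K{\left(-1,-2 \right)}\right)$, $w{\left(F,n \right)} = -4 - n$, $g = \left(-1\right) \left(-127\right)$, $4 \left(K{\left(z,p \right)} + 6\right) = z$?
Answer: $1025$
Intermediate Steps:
$K{\left(z,p \right)} = -6 + \frac{z}{4}$
$g = 127$
$b{\left(v \right)} = v^{3}$ ($b{\left(v \right)} = v^{2} v = v^{3}$)
$I = -100$ ($I = \left(-4 - -7\right)^{3} - 127 = \left(-4 + 7\right)^{3} - 127 = 3^{3} - 127 = 27 - 127 = -100$)
$E = 925$ ($E = 148 \left(- (-6 + \frac{1}{4} \left(-1\right))\right) = 148 \left(- (-6 - \frac{1}{4})\right) = 148 \left(\left(-1\right) \left(- \frac{25}{4}\right)\right) = 148 \cdot \frac{25}{4} = 925$)
$E - I = 925 - -100 = 925 + 100 = 1025$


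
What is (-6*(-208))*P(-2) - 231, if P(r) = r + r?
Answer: -5223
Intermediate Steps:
P(r) = 2*r
(-6*(-208))*P(-2) - 231 = (-6*(-208))*(2*(-2)) - 231 = 1248*(-4) - 231 = -4992 - 231 = -5223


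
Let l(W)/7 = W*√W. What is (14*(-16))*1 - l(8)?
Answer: -224 - 112*√2 ≈ -382.39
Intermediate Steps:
l(W) = 7*W^(3/2) (l(W) = 7*(W*√W) = 7*W^(3/2))
(14*(-16))*1 - l(8) = (14*(-16))*1 - 7*8^(3/2) = -224*1 - 7*16*√2 = -224 - 112*√2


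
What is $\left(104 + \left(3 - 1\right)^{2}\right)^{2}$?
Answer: $11664$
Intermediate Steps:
$\left(104 + \left(3 - 1\right)^{2}\right)^{2} = \left(104 + 2^{2}\right)^{2} = \left(104 + 4\right)^{2} = 108^{2} = 11664$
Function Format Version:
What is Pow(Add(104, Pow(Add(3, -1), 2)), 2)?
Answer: 11664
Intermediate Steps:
Pow(Add(104, Pow(Add(3, -1), 2)), 2) = Pow(Add(104, Pow(2, 2)), 2) = Pow(Add(104, 4), 2) = Pow(108, 2) = 11664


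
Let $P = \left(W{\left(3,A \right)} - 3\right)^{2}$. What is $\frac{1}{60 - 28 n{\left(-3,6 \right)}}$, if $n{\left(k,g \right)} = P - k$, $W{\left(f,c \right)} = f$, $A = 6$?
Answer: $- \frac{1}{24} \approx -0.041667$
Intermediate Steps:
$P = 0$ ($P = \left(3 - 3\right)^{2} = 0^{2} = 0$)
$n{\left(k,g \right)} = - k$ ($n{\left(k,g \right)} = 0 - k = - k$)
$\frac{1}{60 - 28 n{\left(-3,6 \right)}} = \frac{1}{60 - 28 \left(\left(-1\right) \left(-3\right)\right)} = \frac{1}{60 - 84} = \frac{1}{-24} = - \frac{1}{24}$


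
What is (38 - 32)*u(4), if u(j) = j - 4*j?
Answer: -72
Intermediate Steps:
u(j) = -3*j
(38 - 32)*u(4) = (38 - 32)*(-3*4) = 6*(-12) = -72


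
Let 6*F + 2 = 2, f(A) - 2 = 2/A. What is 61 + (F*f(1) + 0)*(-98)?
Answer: 61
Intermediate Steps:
f(A) = 2 + 2/A
F = 0 (F = -1/3 + (1/6)*2 = -1/3 + 1/3 = 0)
61 + (F*f(1) + 0)*(-98) = 61 + (0*(2 + 2/1) + 0)*(-98) = 61 + (0*(2 + 2*1) + 0)*(-98) = 61 + (0*(2 + 2) + 0)*(-98) = 61 + (0*4 + 0)*(-98) = 61 + (0 + 0)*(-98) = 61 + 0*(-98) = 61 + 0 = 61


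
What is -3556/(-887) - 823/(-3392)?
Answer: 12791953/3008704 ≈ 4.2516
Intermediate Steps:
-3556/(-887) - 823/(-3392) = -3556*(-1/887) - 823*(-1/3392) = 3556/887 + 823/3392 = 12791953/3008704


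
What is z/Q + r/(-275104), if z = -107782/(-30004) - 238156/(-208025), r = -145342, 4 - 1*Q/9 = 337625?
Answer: 114853770638429085821/217396382016152492400 ≈ 0.52831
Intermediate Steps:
Q = -3038589 (Q = 36 - 9*337625 = 36 - 3038625 = -3038589)
z = 14783491587/3120791050 (z = -107782*(-1/30004) - 238156*(-1/208025) = 53891/15002 + 238156/208025 = 14783491587/3120791050 ≈ 4.7371)
z/Q + r/(-275104) = (14783491587/3120791050)/(-3038589) - 145342/(-275104) = (14783491587/3120791050)*(-1/3038589) - 145342*(-1/275104) = -4927830529/3160933785276150 + 72671/137552 = 114853770638429085821/217396382016152492400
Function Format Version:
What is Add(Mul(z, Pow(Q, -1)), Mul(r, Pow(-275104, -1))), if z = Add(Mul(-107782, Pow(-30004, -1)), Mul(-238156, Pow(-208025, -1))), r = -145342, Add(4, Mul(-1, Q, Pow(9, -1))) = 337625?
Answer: Rational(114853770638429085821, 217396382016152492400) ≈ 0.52831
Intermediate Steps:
Q = -3038589 (Q = Add(36, Mul(-9, 337625)) = Add(36, -3038625) = -3038589)
z = Rational(14783491587, 3120791050) (z = Add(Mul(-107782, Rational(-1, 30004)), Mul(-238156, Rational(-1, 208025))) = Add(Rational(53891, 15002), Rational(238156, 208025)) = Rational(14783491587, 3120791050) ≈ 4.7371)
Add(Mul(z, Pow(Q, -1)), Mul(r, Pow(-275104, -1))) = Add(Mul(Rational(14783491587, 3120791050), Pow(-3038589, -1)), Mul(-145342, Pow(-275104, -1))) = Add(Mul(Rational(14783491587, 3120791050), Rational(-1, 3038589)), Mul(-145342, Rational(-1, 275104))) = Add(Rational(-4927830529, 3160933785276150), Rational(72671, 137552)) = Rational(114853770638429085821, 217396382016152492400)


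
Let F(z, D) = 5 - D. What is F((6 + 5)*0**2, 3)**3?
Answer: 8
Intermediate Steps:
F((6 + 5)*0**2, 3)**3 = (5 - 1*3)**3 = (5 - 3)**3 = 2**3 = 8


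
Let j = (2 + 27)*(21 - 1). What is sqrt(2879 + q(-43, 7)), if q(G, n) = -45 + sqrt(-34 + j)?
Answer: sqrt(2834 + sqrt(546)) ≈ 53.454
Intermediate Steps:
j = 580 (j = 29*20 = 580)
q(G, n) = -45 + sqrt(546) (q(G, n) = -45 + sqrt(-34 + 580) = -45 + sqrt(546))
sqrt(2879 + q(-43, 7)) = sqrt(2879 + (-45 + sqrt(546))) = sqrt(2834 + sqrt(546))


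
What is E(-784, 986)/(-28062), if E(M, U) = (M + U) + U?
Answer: -66/1559 ≈ -0.042335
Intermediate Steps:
E(M, U) = M + 2*U
E(-784, 986)/(-28062) = (-784 + 2*986)/(-28062) = (-784 + 1972)*(-1/28062) = 1188*(-1/28062) = -66/1559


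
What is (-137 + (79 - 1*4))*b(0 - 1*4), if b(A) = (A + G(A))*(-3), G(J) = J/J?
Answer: -558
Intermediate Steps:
G(J) = 1
b(A) = -3 - 3*A (b(A) = (A + 1)*(-3) = (1 + A)*(-3) = -3 - 3*A)
(-137 + (79 - 1*4))*b(0 - 1*4) = (-137 + (79 - 1*4))*(-3 - 3*(0 - 1*4)) = (-137 + (79 - 4))*(-3 - 3*(0 - 4)) = (-137 + 75)*(-3 - 3*(-4)) = -62*(-3 + 12) = -62*9 = -558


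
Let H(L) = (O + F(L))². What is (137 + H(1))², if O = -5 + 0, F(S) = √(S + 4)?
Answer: 28389 - 3340*√5 ≈ 20921.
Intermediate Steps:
F(S) = √(4 + S)
O = -5
H(L) = (-5 + √(4 + L))²
(137 + H(1))² = (137 + (-5 + √(4 + 1))²)² = (137 + (-5 + √5)²)²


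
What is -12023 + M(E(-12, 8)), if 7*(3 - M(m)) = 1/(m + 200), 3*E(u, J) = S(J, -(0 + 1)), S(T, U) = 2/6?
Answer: -151536149/12607 ≈ -12020.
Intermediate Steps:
S(T, U) = 1/3 (S(T, U) = 2*(1/6) = 1/3)
E(u, J) = 1/9 (E(u, J) = (1/3)*(1/3) = 1/9)
M(m) = 3 - 1/(7*(200 + m)) (M(m) = 3 - 1/(7*(m + 200)) = 3 - 1/(7*(200 + m)))
-12023 + M(E(-12, 8)) = -12023 + (4199 + 21*(1/9))/(7*(200 + 1/9)) = -12023 + (4199 + 7/3)/(7*(1801/9)) = -12023 + (1/7)*(9/1801)*(12604/3) = -12023 + 37812/12607 = -151536149/12607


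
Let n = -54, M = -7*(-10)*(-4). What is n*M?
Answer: 15120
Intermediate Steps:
M = -280 (M = 70*(-4) = -280)
n*M = -54*(-280) = 15120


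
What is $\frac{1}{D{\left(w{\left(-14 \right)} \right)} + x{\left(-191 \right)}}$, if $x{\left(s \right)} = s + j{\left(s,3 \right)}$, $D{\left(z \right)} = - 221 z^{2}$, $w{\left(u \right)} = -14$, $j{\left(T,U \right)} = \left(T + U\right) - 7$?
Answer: $- \frac{1}{43702} \approx -2.2882 \cdot 10^{-5}$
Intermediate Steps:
$j{\left(T,U \right)} = -7 + T + U$
$x{\left(s \right)} = -4 + 2 s$ ($x{\left(s \right)} = s + \left(-7 + s + 3\right) = s + \left(-4 + s\right) = -4 + 2 s$)
$\frac{1}{D{\left(w{\left(-14 \right)} \right)} + x{\left(-191 \right)}} = \frac{1}{- 221 \left(-14\right)^{2} + \left(-4 + 2 \left(-191\right)\right)} = \frac{1}{\left(-221\right) 196 - 386} = \frac{1}{-43316 - 386} = \frac{1}{-43702} = - \frac{1}{43702}$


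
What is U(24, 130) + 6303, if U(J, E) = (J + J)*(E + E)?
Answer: 18783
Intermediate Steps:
U(J, E) = 4*E*J (U(J, E) = (2*J)*(2*E) = 4*E*J)
U(24, 130) + 6303 = 4*130*24 + 6303 = 12480 + 6303 = 18783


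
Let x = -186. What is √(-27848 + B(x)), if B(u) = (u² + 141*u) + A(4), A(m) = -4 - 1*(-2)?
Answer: 2*I*√4870 ≈ 139.57*I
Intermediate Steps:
A(m) = -2 (A(m) = -4 + 2 = -2)
B(u) = -2 + u² + 141*u (B(u) = (u² + 141*u) - 2 = -2 + u² + 141*u)
√(-27848 + B(x)) = √(-27848 + (-2 + (-186)² + 141*(-186))) = √(-27848 + (-2 + 34596 - 26226)) = √(-27848 + 8368) = √(-19480) = 2*I*√4870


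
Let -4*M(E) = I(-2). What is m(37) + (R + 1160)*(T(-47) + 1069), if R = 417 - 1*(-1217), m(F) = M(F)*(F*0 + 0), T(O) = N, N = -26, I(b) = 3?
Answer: 2914142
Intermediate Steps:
M(E) = -3/4 (M(E) = -1/4*3 = -3/4)
T(O) = -26
m(F) = 0 (m(F) = -3*(F*0 + 0)/4 = -3*(0 + 0)/4 = -3/4*0 = 0)
R = 1634 (R = 417 + 1217 = 1634)
m(37) + (R + 1160)*(T(-47) + 1069) = 0 + (1634 + 1160)*(-26 + 1069) = 0 + 2794*1043 = 0 + 2914142 = 2914142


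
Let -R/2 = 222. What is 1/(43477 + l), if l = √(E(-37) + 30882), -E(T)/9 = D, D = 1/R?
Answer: 6434596/279752359753 - 2*√169109943/279752359753 ≈ 2.2908e-5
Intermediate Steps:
R = -444 (R = -2*222 = -444)
D = -1/444 (D = 1/(-444) = -1/444 ≈ -0.0022523)
E(T) = 3/148 (E(T) = -9*(-1/444) = 3/148)
l = √169109943/74 (l = √(3/148 + 30882) = √(4570539/148) = √169109943/74 ≈ 175.73)
1/(43477 + l) = 1/(43477 + √169109943/74)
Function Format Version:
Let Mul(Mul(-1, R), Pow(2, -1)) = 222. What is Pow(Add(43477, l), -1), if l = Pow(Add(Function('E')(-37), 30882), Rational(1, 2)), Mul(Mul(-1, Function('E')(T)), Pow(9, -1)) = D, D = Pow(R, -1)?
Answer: Add(Rational(6434596, 279752359753), Mul(Rational(-2, 279752359753), Pow(169109943, Rational(1, 2)))) ≈ 2.2908e-5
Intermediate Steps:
R = -444 (R = Mul(-2, 222) = -444)
D = Rational(-1, 444) (D = Pow(-444, -1) = Rational(-1, 444) ≈ -0.0022523)
Function('E')(T) = Rational(3, 148) (Function('E')(T) = Mul(-9, Rational(-1, 444)) = Rational(3, 148))
l = Mul(Rational(1, 74), Pow(169109943, Rational(1, 2))) (l = Pow(Add(Rational(3, 148), 30882), Rational(1, 2)) = Pow(Rational(4570539, 148), Rational(1, 2)) = Mul(Rational(1, 74), Pow(169109943, Rational(1, 2))) ≈ 175.73)
Pow(Add(43477, l), -1) = Pow(Add(43477, Mul(Rational(1, 74), Pow(169109943, Rational(1, 2)))), -1)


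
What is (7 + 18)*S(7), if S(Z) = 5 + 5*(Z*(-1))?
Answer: -750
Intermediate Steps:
S(Z) = 5 - 5*Z (S(Z) = 5 + 5*(-Z) = 5 - 5*Z)
(7 + 18)*S(7) = (7 + 18)*(5 - 5*7) = 25*(5 - 35) = 25*(-30) = -750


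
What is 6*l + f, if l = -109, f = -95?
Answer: -749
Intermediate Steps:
6*l + f = 6*(-109) - 95 = -654 - 95 = -749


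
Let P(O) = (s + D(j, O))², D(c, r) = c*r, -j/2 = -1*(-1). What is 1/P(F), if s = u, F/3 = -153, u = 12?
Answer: 1/864900 ≈ 1.1562e-6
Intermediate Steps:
F = -459 (F = 3*(-153) = -459)
s = 12
j = -2 (j = -(-2)*(-1) = -2*1 = -2)
P(O) = (12 - 2*O)²
1/P(F) = 1/(4*(-6 - 459)²) = 1/(4*(-465)²) = 1/(4*216225) = 1/864900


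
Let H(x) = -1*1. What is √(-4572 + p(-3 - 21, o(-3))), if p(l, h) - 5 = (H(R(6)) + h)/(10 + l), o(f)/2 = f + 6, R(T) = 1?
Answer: I*√895202/14 ≈ 67.582*I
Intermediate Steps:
o(f) = 12 + 2*f (o(f) = 2*(f + 6) = 2*(6 + f) = 12 + 2*f)
H(x) = -1
p(l, h) = 5 + (-1 + h)/(10 + l)
√(-4572 + p(-3 - 21, o(-3))) = √(-4572 + (49 + (12 + 2*(-3)) + 5*(-3 - 21))/(10 + (-3 - 21))) = √(-4572 + (49 + (12 - 6) + 5*(-24))/(10 - 24)) = √(-4572 + (49 + 6 - 120)/(-14)) = √(-4572 - 1/14*(-65)) = √(-4572 + 65/14) = √(-63943/14) = I*√895202/14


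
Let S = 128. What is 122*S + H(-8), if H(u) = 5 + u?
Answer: 15613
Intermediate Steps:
122*S + H(-8) = 122*128 + (5 - 8) = 15616 - 3 = 15613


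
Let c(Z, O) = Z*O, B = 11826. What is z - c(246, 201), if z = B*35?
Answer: 364464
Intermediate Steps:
c(Z, O) = O*Z
z = 413910 (z = 11826*35 = 413910)
z - c(246, 201) = 413910 - 201*246 = 413910 - 1*49446 = 413910 - 49446 = 364464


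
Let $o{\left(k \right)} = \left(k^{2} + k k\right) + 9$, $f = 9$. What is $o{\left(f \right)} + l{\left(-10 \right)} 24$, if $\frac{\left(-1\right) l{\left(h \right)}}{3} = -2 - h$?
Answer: $-405$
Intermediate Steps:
$l{\left(h \right)} = 6 + 3 h$ ($l{\left(h \right)} = - 3 \left(-2 - h\right) = 6 + 3 h$)
$o{\left(k \right)} = 9 + 2 k^{2}$ ($o{\left(k \right)} = \left(k^{2} + k^{2}\right) + 9 = 2 k^{2} + 9 = 9 + 2 k^{2}$)
$o{\left(f \right)} + l{\left(-10 \right)} 24 = \left(9 + 2 \cdot 9^{2}\right) + \left(6 + 3 \left(-10\right)\right) 24 = \left(9 + 2 \cdot 81\right) + \left(6 - 30\right) 24 = \left(9 + 162\right) - 576 = 171 - 576 = -405$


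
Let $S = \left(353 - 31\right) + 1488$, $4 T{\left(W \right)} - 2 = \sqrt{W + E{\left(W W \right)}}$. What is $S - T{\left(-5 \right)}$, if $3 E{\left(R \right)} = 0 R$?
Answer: $\frac{3619}{2} - \frac{i \sqrt{5}}{4} \approx 1809.5 - 0.55902 i$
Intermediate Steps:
$E{\left(R \right)} = 0$ ($E{\left(R \right)} = \frac{0 R}{3} = \frac{1}{3} \cdot 0 = 0$)
$T{\left(W \right)} = \frac{1}{2} + \frac{\sqrt{W}}{4}$ ($T{\left(W \right)} = \frac{1}{2} + \frac{\sqrt{W + 0}}{4} = \frac{1}{2} + \frac{\sqrt{W}}{4}$)
$S = 1810$ ($S = 322 + 1488 = 1810$)
$S - T{\left(-5 \right)} = 1810 - \left(\frac{1}{2} + \frac{\sqrt{-5}}{4}\right) = 1810 - \left(\frac{1}{2} + \frac{i \sqrt{5}}{4}\right) = \frac{3619}{2} - \frac{i \sqrt{5}}{4}$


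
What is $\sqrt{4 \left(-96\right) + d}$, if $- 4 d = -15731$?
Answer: $\frac{\sqrt{14195}}{2} \approx 59.571$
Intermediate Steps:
$d = \frac{15731}{4}$ ($d = \left(- \frac{1}{4}\right) \left(-15731\right) = \frac{15731}{4} \approx 3932.8$)
$\sqrt{4 \left(-96\right) + d} = \sqrt{4 \left(-96\right) + \frac{15731}{4}} = \sqrt{-384 + \frac{15731}{4}} = \sqrt{\frac{14195}{4}} = \frac{\sqrt{14195}}{2}$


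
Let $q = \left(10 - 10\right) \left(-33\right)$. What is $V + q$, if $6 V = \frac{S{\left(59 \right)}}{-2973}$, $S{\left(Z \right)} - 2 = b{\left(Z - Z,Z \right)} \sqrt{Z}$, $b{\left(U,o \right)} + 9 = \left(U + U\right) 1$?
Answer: $- \frac{1}{8919} + \frac{\sqrt{59}}{1982} \approx 0.0037633$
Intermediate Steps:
$q = 0$ ($q = 0 \left(-33\right) = 0$)
$b{\left(U,o \right)} = -9 + 2 U$ ($b{\left(U,o \right)} = -9 + \left(U + U\right) 1 = -9 + 2 U 1 = -9 + 2 U$)
$S{\left(Z \right)} = 2 - 9 \sqrt{Z}$ ($S{\left(Z \right)} = 2 + \left(-9 + 2 \left(Z - Z\right)\right) \sqrt{Z} = 2 + \left(-9 + 2 \cdot 0\right) \sqrt{Z} = 2 + \left(-9 + 0\right) \sqrt{Z} = 2 - 9 \sqrt{Z}$)
$V = - \frac{1}{8919} + \frac{\sqrt{59}}{1982}$ ($V = \frac{\left(2 - 9 \sqrt{59}\right) \frac{1}{-2973}}{6} = \frac{\left(2 - 9 \sqrt{59}\right) \left(- \frac{1}{2973}\right)}{6} = \frac{- \frac{2}{2973} + \frac{3 \sqrt{59}}{991}}{6} = - \frac{1}{8919} + \frac{\sqrt{59}}{1982} \approx 0.0037633$)
$V + q = \left(- \frac{1}{8919} + \frac{\sqrt{59}}{1982}\right) + 0 = - \frac{1}{8919} + \frac{\sqrt{59}}{1982}$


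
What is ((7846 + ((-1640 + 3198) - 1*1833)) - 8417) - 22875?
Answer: -23721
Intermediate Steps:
((7846 + ((-1640 + 3198) - 1*1833)) - 8417) - 22875 = ((7846 + (1558 - 1833)) - 8417) - 22875 = ((7846 - 275) - 8417) - 22875 = (7571 - 8417) - 22875 = -846 - 22875 = -23721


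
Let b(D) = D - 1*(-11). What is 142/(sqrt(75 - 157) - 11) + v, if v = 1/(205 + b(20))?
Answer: (sqrt(82) - 33501*I)/(236*(sqrt(82) + 11*I)) ≈ -7.6903 - 6.3343*I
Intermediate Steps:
b(D) = 11 + D (b(D) = D + 11 = 11 + D)
v = 1/236 (v = 1/(205 + (11 + 20)) = 1/(205 + 31) = 1/236 ≈ 0.0042373)
142/(sqrt(75 - 157) - 11) + v = 142/(sqrt(75 - 157) - 11) + 1/236 = 142/(sqrt(-82) - 11) + 1/236 = 142/(I*sqrt(82) - 11) + 1/236 = 142/(-11 + I*sqrt(82)) + 1/236 = 1/236 + 142/(-11 + I*sqrt(82))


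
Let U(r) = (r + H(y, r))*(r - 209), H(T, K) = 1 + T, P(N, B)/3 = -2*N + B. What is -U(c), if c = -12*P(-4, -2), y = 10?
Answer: -87125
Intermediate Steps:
P(N, B) = -6*N + 3*B (P(N, B) = 3*(-2*N + B) = 3*(B - 2*N) = -6*N + 3*B)
c = -216 (c = -12*(-6*(-4) + 3*(-2)) = -12*(24 - 6) = -12*18 = -216)
U(r) = (-209 + r)*(11 + r) (U(r) = (r + (1 + 10))*(r - 209) = (r + 11)*(-209 + r) = (11 + r)*(-209 + r) = (-209 + r)*(11 + r))
-U(c) = -(-2299 + (-216)² - 198*(-216)) = -(-2299 + 46656 + 42768) = -1*87125 = -87125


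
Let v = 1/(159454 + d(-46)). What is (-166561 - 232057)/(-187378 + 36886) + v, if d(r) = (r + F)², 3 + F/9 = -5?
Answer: 8638967762/3261500247 ≈ 2.6488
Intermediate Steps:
F = -72 (F = -27 + 9*(-5) = -27 - 45 = -72)
d(r) = (-72 + r)² (d(r) = (r - 72)² = (-72 + r)²)
v = 1/173378 (v = 1/(159454 + (-72 - 46)²) = 1/(159454 + (-118)²) = 1/(159454 + 13924) = 1/173378 ≈ 5.7677e-6)
(-166561 - 232057)/(-187378 + 36886) + v = (-166561 - 232057)/(-187378 + 36886) + 1/173378 = -398618/(-150492) + 1/173378 = -398618*(-1/150492) + 1/173378 = 199309/75246 + 1/173378 = 8638967762/3261500247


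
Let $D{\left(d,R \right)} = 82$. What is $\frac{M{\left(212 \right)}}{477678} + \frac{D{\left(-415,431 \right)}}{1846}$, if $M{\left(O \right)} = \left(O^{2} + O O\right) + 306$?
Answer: $\frac{51416930}{220448397} \approx 0.23324$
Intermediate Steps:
$M{\left(O \right)} = 306 + 2 O^{2}$ ($M{\left(O \right)} = \left(O^{2} + O^{2}\right) + 306 = 2 O^{2} + 306 = 306 + 2 O^{2}$)
$\frac{M{\left(212 \right)}}{477678} + \frac{D{\left(-415,431 \right)}}{1846} = \frac{306 + 2 \cdot 212^{2}}{477678} + \frac{82}{1846} = \left(306 + 2 \cdot 44944\right) \frac{1}{477678} + 82 \cdot \frac{1}{1846} = \left(306 + 89888\right) \frac{1}{477678} + \frac{41}{923} = 90194 \cdot \frac{1}{477678} + \frac{41}{923} = \frac{45097}{238839} + \frac{41}{923} = \frac{51416930}{220448397}$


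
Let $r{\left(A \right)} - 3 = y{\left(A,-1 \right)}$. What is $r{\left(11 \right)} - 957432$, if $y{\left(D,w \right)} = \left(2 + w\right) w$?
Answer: $-957430$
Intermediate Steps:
$y{\left(D,w \right)} = w \left(2 + w\right)$
$r{\left(A \right)} = 2$ ($r{\left(A \right)} = 3 - \left(2 - 1\right) = 3 - 1 = 2$)
$r{\left(11 \right)} - 957432 = 2 - 957432 = -957430$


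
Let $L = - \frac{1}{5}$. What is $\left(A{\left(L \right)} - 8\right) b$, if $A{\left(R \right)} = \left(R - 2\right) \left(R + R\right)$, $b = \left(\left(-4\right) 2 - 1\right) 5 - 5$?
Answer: $356$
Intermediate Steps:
$L = - \frac{1}{5}$ ($L = \left(-1\right) \frac{1}{5} = - \frac{1}{5} \approx -0.2$)
$b = -50$ ($b = \left(-8 - 1\right) 5 - 5 = \left(-9\right) 5 - 5 = -45 - 5 = -50$)
$A{\left(R \right)} = 2 R \left(-2 + R\right)$ ($A{\left(R \right)} = \left(-2 + R\right) 2 R = 2 R \left(-2 + R\right)$)
$\left(A{\left(L \right)} - 8\right) b = \left(2 \left(- \frac{1}{5}\right) \left(-2 - \frac{1}{5}\right) - 8\right) \left(-50\right) = \left(2 \left(- \frac{1}{5}\right) \left(- \frac{11}{5}\right) - 8\right) \left(-50\right) = \left(\frac{22}{25} - 8\right) \left(-50\right) = \left(- \frac{178}{25}\right) \left(-50\right) = 356$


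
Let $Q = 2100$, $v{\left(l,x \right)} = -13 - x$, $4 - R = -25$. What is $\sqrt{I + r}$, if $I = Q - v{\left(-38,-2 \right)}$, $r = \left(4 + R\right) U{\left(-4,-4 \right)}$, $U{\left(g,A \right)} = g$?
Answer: $\sqrt{1979} \approx 44.486$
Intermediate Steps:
$R = 29$ ($R = 4 - -25 = 4 + 25 = 29$)
$r = -132$ ($r = \left(4 + 29\right) \left(-4\right) = 33 \left(-4\right) = -132$)
$I = 2111$ ($I = 2100 - \left(-13 - -2\right) = 2100 - \left(-13 + 2\right) = 2100 - -11 = 2100 + 11 = 2111$)
$\sqrt{I + r} = \sqrt{2111 - 132} = \sqrt{1979}$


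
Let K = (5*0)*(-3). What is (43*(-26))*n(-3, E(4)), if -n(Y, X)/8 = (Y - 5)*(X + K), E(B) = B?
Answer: -286208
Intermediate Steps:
K = 0 (K = 0*(-3) = 0)
n(Y, X) = -8*X*(-5 + Y) (n(Y, X) = -8*(Y - 5)*(X + 0) = -8*(-5 + Y)*X = -8*X*(-5 + Y))
(43*(-26))*n(-3, E(4)) = (43*(-26))*(8*4*(5 - 1*(-3))) = -8944*4*(5 + 3) = -8944*4*8 = -1118*256 = -286208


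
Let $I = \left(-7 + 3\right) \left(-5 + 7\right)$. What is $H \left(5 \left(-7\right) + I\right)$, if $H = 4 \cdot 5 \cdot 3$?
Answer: $-2580$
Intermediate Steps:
$H = 60$ ($H = 20 \cdot 3 = 60$)
$I = -8$ ($I = \left(-4\right) 2 = -8$)
$H \left(5 \left(-7\right) + I\right) = 60 \left(5 \left(-7\right) - 8\right) = 60 \left(-35 - 8\right) = 60 \left(-43\right) = -2580$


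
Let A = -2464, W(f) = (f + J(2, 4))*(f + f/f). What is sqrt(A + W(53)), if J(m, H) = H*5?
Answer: sqrt(1478) ≈ 38.445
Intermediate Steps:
J(m, H) = 5*H
W(f) = (1 + f)*(20 + f) (W(f) = (f + 5*4)*(f + f/f) = (f + 20)*(f + 1) = (20 + f)*(1 + f) = (1 + f)*(20 + f))
sqrt(A + W(53)) = sqrt(-2464 + (20 + 53**2 + 21*53)) = sqrt(-2464 + (20 + 2809 + 1113)) = sqrt(-2464 + 3942) = sqrt(1478)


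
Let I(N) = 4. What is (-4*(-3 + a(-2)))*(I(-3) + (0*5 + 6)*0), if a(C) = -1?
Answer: 64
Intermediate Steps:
(-4*(-3 + a(-2)))*(I(-3) + (0*5 + 6)*0) = (-4*(-3 - 1))*(4 + (0*5 + 6)*0) = (-4*(-4))*(4 + (0 + 6)*0) = 16*(4 + 6*0) = 16*(4 + 0) = 16*4 = 64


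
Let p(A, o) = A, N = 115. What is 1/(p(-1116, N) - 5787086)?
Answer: -1/5788202 ≈ -1.7277e-7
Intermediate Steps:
1/(p(-1116, N) - 5787086) = 1/(-1116 - 5787086) = 1/(-5788202) = -1/5788202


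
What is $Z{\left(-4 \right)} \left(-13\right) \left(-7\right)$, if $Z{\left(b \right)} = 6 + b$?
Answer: $182$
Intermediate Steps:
$Z{\left(-4 \right)} \left(-13\right) \left(-7\right) = \left(6 - 4\right) \left(-13\right) \left(-7\right) = 2 \left(-13\right) \left(-7\right) = \left(-26\right) \left(-7\right) = 182$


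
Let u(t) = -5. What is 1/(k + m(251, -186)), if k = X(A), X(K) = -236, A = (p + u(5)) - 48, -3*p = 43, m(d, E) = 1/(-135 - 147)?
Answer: -282/66553 ≈ -0.0042372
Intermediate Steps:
m(d, E) = -1/282 (m(d, E) = 1/(-282) = -1/282)
p = -43/3 (p = -⅓*43 = -43/3 ≈ -14.333)
A = -202/3 (A = (-43/3 - 5) - 48 = -58/3 - 48 = -202/3 ≈ -67.333)
k = -236
1/(k + m(251, -186)) = 1/(-236 - 1/282) = 1/(-66553/282) = -282/66553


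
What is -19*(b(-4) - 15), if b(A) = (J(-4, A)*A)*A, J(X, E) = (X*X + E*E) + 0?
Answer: -9443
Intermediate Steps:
J(X, E) = E² + X² (J(X, E) = (X² + E²) + 0 = (E² + X²) + 0 = E² + X²)
b(A) = A²*(16 + A²) (b(A) = ((A² + (-4)²)*A)*A = ((A² + 16)*A)*A = ((16 + A²)*A)*A = (A*(16 + A²))*A = A²*(16 + A²))
-19*(b(-4) - 15) = -19*((-4)²*(16 + (-4)²) - 15) = -19*(16*(16 + 16) - 15) = -19*(16*32 - 15) = -19*(512 - 15) = -19*497 = -9443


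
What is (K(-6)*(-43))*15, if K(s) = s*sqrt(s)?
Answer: 3870*I*sqrt(6) ≈ 9479.5*I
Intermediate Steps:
K(s) = s**(3/2)
(K(-6)*(-43))*15 = ((-6)**(3/2)*(-43))*15 = (-6*I*sqrt(6)*(-43))*15 = (258*I*sqrt(6))*15 = 3870*I*sqrt(6)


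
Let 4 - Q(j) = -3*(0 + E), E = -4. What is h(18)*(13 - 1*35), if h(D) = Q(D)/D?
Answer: 88/9 ≈ 9.7778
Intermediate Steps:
Q(j) = -8 (Q(j) = 4 - (-3)*(0 - 4) = 4 - (-3)*(-4) = 4 - 1*12 = 4 - 12 = -8)
h(D) = -8/D
h(18)*(13 - 1*35) = (-8/18)*(13 - 1*35) = (-8*1/18)*(13 - 35) = -4/9*(-22) = 88/9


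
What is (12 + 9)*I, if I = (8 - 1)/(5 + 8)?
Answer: 147/13 ≈ 11.308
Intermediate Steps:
I = 7/13 ≈ 0.53846
(12 + 9)*I = (12 + 9)*(7/13) = 21*(7/13) = 147/13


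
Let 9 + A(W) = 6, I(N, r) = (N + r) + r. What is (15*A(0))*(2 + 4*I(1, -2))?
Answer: 450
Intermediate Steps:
I(N, r) = N + 2*r
A(W) = -3 (A(W) = -9 + 6 = -3)
(15*A(0))*(2 + 4*I(1, -2)) = (15*(-3))*(2 + 4*(1 + 2*(-2))) = -45*(2 + 4*(1 - 4)) = -45*(2 + 4*(-3)) = -45*(2 - 12) = -45*(-10) = 450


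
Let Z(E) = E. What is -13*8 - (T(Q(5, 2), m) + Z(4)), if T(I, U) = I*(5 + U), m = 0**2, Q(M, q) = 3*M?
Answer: -183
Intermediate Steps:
m = 0
-13*8 - (T(Q(5, 2), m) + Z(4)) = -13*8 - ((3*5)*(5 + 0) + 4) = -104 - (15*5 + 4) = -104 - (75 + 4) = -104 - 1*79 = -104 - 79 = -183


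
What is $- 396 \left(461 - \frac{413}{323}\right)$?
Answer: $- \frac{58802040}{323} \approx -1.8205 \cdot 10^{5}$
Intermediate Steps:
$- 396 \left(461 - \frac{413}{323}\right) = \left(-396\right) \frac{148490}{323} = - \frac{58802040}{323}$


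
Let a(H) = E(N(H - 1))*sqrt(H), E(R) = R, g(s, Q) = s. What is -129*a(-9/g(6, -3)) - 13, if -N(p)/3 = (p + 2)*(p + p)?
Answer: -13 + 1935*I*sqrt(6)/4 ≈ -13.0 + 1184.9*I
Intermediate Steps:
N(p) = -6*p*(2 + p) (N(p) = -3*(p + 2)*(p + p) = -3*(2 + p)*2*p = -6*p*(2 + p))
a(H) = -6*sqrt(H)*(1 + H)*(-1 + H) (a(H) = (-6*(H - 1)*(2 + (H - 1)))*sqrt(H) = (-6*(-1 + H)*(2 + (-1 + H)))*sqrt(H) = (-6*(-1 + H)*(1 + H))*sqrt(H) = (-6*(1 + H)*(-1 + H))*sqrt(H) = -6*sqrt(H)*(1 + H)*(-1 + H))
-129*a(-9/g(6, -3)) - 13 = -774*sqrt(-9/6)*(1 - (-9/6)**2) - 13 = -774*sqrt(-9*1/6)*(1 - (-9*1/6)**2) - 13 = -774*sqrt(-3/2)*(1 - (-3/2)**2) - 13 = -774*I*sqrt(6)/2*(1 - 1*9/4) - 13 = -774*I*sqrt(6)/2*(1 - 9/4) - 13 = -774*I*sqrt(6)/2*(-5)/4 - 13 = -(-1935)*I*sqrt(6)/4 - 13 = 1935*I*sqrt(6)/4 - 13 = -13 + 1935*I*sqrt(6)/4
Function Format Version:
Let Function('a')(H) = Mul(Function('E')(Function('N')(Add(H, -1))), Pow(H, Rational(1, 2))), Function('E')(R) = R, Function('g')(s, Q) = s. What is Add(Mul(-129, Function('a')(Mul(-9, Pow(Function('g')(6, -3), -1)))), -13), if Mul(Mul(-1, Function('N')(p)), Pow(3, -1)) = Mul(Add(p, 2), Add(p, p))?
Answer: Add(-13, Mul(Rational(1935, 4), I, Pow(6, Rational(1, 2)))) ≈ Add(-13.000, Mul(1184.9, I))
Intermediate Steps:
Function('N')(p) = Mul(-6, p, Add(2, p)) (Function('N')(p) = Mul(-3, Mul(Add(p, 2), Add(p, p))) = Mul(-3, Mul(Add(2, p), Mul(2, p))) = Mul(-3, Mul(2, p, Add(2, p))) = Mul(-6, p, Add(2, p)))
Function('a')(H) = Mul(-6, Pow(H, Rational(1, 2)), Add(1, H), Add(-1, H)) (Function('a')(H) = Mul(Mul(-6, Add(H, -1), Add(2, Add(H, -1))), Pow(H, Rational(1, 2))) = Mul(Mul(-6, Add(-1, H), Add(2, Add(-1, H))), Pow(H, Rational(1, 2))) = Mul(Mul(-6, Add(-1, H), Add(1, H)), Pow(H, Rational(1, 2))) = Mul(Mul(-6, Add(1, H), Add(-1, H)), Pow(H, Rational(1, 2))) = Mul(-6, Pow(H, Rational(1, 2)), Add(1, H), Add(-1, H)))
Add(Mul(-129, Function('a')(Mul(-9, Pow(Function('g')(6, -3), -1)))), -13) = Add(Mul(-129, Mul(6, Pow(Mul(-9, Pow(6, -1)), Rational(1, 2)), Add(1, Mul(-1, Pow(Mul(-9, Pow(6, -1)), 2))))), -13) = Add(Mul(-129, Mul(6, Pow(Mul(-9, Rational(1, 6)), Rational(1, 2)), Add(1, Mul(-1, Pow(Mul(-9, Rational(1, 6)), 2))))), -13) = Add(Mul(-129, Mul(6, Pow(Rational(-3, 2), Rational(1, 2)), Add(1, Mul(-1, Pow(Rational(-3, 2), 2))))), -13) = Add(Mul(-129, Mul(6, Mul(Rational(1, 2), I, Pow(6, Rational(1, 2))), Add(1, Mul(-1, Rational(9, 4))))), -13) = Add(Mul(-129, Mul(6, Mul(Rational(1, 2), I, Pow(6, Rational(1, 2))), Add(1, Rational(-9, 4)))), -13) = Add(Mul(-129, Mul(6, Mul(Rational(1, 2), I, Pow(6, Rational(1, 2))), Rational(-5, 4))), -13) = Add(Mul(-129, Mul(Rational(-15, 4), I, Pow(6, Rational(1, 2)))), -13) = Add(Mul(Rational(1935, 4), I, Pow(6, Rational(1, 2))), -13) = Add(-13, Mul(Rational(1935, 4), I, Pow(6, Rational(1, 2))))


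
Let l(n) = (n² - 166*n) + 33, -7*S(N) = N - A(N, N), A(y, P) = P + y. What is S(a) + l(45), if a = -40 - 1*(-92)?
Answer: -37832/7 ≈ -5404.6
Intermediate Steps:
a = 52 (a = -40 + 92 = 52)
S(N) = N/7 (S(N) = -(N - (N + N))/7 = -(N - 2*N)/7 = -(-1)*N/7 = N/7)
l(n) = 33 + n² - 166*n
S(a) + l(45) = (⅐)*52 + (33 + 45² - 166*45) = 52/7 + (33 + 2025 - 7470) = 52/7 - 5412 = -37832/7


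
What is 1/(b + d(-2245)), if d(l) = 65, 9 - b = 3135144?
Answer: -1/3135070 ≈ -3.1897e-7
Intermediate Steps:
b = -3135135 (b = 9 - 1*3135144 = 9 - 3135144 = -3135135)
1/(b + d(-2245)) = 1/(-3135135 + 65) = 1/(-3135070) = -1/3135070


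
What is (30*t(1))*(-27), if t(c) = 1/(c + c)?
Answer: -405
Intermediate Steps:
t(c) = 1/(2*c)
(30*t(1))*(-27) = (30*((½)/1))*(-27) = (30*((½)*1))*(-27) = (30*(½))*(-27) = 15*(-27) = -405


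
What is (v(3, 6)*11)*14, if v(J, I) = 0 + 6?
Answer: 924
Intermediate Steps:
v(J, I) = 6
(v(3, 6)*11)*14 = (6*11)*14 = 66*14 = 924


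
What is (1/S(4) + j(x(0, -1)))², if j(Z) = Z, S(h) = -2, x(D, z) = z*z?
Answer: ¼ ≈ 0.25000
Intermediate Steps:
x(D, z) = z²
(1/S(4) + j(x(0, -1)))² = (1/(-2) + (-1)²)² = (-½ + 1)² = (½)² = ¼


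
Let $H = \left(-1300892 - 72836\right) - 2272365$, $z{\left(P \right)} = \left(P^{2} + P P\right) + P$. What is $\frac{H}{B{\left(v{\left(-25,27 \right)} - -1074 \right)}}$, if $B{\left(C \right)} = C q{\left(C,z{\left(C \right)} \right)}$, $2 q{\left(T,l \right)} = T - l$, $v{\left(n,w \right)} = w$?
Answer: $\frac{3646093}{1334633301} \approx 0.0027319$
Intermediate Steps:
$z{\left(P \right)} = P + 2 P^{2}$ ($z{\left(P \right)} = \left(P^{2} + P^{2}\right) + P = 2 P^{2} + P = P + 2 P^{2}$)
$q{\left(T,l \right)} = \frac{T}{2} - \frac{l}{2}$ ($q{\left(T,l \right)} = \frac{T - l}{2} = \frac{T}{2} - \frac{l}{2}$)
$H = -3646093$ ($H = -1373728 - 2272365 = -3646093$)
$B{\left(C \right)} = C \left(\frac{C}{2} - \frac{C \left(1 + 2 C\right)}{2}\right)$
$\frac{H}{B{\left(v{\left(-25,27 \right)} - -1074 \right)}} = - \frac{3646093}{\left(-1\right) \left(27 - -1074\right)^{3}} = - \frac{3646093}{\left(-1\right) \left(27 + 1074\right)^{3}} = - \frac{3646093}{\left(-1\right) 1101^{3}} = - \frac{3646093}{\left(-1\right) 1334633301} = - \frac{3646093}{-1334633301} = \left(-3646093\right) \left(- \frac{1}{1334633301}\right) = \frac{3646093}{1334633301}$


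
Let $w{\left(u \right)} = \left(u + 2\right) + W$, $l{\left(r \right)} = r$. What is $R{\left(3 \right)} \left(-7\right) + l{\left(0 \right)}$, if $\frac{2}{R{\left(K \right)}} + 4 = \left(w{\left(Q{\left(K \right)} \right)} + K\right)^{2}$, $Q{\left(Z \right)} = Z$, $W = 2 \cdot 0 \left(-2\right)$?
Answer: $- \frac{7}{30} \approx -0.23333$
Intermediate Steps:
$W = 0$ ($W = 0 \left(-2\right) = 0$)
$w{\left(u \right)} = 2 + u$ ($w{\left(u \right)} = \left(u + 2\right) + 0 = \left(2 + u\right) + 0 = 2 + u$)
$R{\left(K \right)} = \frac{2}{-4 + \left(2 + 2 K\right)^{2}}$ ($R{\left(K \right)} = \frac{2}{-4 + \left(\left(2 + K\right) + K\right)^{2}} = \frac{2}{-4 + \left(2 + 2 K\right)^{2}}$)
$R{\left(3 \right)} \left(-7\right) + l{\left(0 \right)} = \frac{1}{2 \cdot 3 \left(2 + 3\right)} \left(-7\right) + 0 = \frac{1}{2} \cdot \frac{1}{3} \cdot \frac{1}{5} \left(-7\right) + 0 = \frac{1}{30} \left(-7\right) + 0 = - \frac{7}{30} + 0 = - \frac{7}{30}$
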